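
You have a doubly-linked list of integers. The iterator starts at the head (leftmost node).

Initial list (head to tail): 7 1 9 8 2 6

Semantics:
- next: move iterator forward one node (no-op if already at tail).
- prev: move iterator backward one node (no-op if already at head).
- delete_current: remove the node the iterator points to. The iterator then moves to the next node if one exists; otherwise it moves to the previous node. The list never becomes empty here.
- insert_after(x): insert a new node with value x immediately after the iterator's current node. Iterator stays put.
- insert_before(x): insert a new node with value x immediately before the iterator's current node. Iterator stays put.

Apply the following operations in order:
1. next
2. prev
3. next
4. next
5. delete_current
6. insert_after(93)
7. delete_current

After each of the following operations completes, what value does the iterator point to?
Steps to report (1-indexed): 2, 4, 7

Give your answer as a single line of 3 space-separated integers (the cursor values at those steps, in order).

Answer: 7 9 93

Derivation:
After 1 (next): list=[7, 1, 9, 8, 2, 6] cursor@1
After 2 (prev): list=[7, 1, 9, 8, 2, 6] cursor@7
After 3 (next): list=[7, 1, 9, 8, 2, 6] cursor@1
After 4 (next): list=[7, 1, 9, 8, 2, 6] cursor@9
After 5 (delete_current): list=[7, 1, 8, 2, 6] cursor@8
After 6 (insert_after(93)): list=[7, 1, 8, 93, 2, 6] cursor@8
After 7 (delete_current): list=[7, 1, 93, 2, 6] cursor@93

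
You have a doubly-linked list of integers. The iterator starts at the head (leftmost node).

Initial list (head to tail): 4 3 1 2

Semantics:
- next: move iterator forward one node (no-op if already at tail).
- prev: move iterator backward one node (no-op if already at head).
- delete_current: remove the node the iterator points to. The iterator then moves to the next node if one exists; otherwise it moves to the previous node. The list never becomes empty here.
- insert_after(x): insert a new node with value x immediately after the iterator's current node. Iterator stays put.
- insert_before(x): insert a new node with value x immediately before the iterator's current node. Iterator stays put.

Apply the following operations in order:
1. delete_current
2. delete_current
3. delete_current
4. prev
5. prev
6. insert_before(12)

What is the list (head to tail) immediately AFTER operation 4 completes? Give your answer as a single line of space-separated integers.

After 1 (delete_current): list=[3, 1, 2] cursor@3
After 2 (delete_current): list=[1, 2] cursor@1
After 3 (delete_current): list=[2] cursor@2
After 4 (prev): list=[2] cursor@2

Answer: 2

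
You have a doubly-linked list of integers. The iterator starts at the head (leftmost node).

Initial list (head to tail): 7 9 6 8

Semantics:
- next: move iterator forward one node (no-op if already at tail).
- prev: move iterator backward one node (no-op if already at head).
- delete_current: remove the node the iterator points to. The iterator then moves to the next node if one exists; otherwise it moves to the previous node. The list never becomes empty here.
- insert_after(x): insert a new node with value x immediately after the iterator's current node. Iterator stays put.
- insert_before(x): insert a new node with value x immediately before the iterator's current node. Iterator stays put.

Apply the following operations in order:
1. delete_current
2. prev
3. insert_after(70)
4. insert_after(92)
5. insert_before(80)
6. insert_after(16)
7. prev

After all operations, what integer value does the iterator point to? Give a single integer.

After 1 (delete_current): list=[9, 6, 8] cursor@9
After 2 (prev): list=[9, 6, 8] cursor@9
After 3 (insert_after(70)): list=[9, 70, 6, 8] cursor@9
After 4 (insert_after(92)): list=[9, 92, 70, 6, 8] cursor@9
After 5 (insert_before(80)): list=[80, 9, 92, 70, 6, 8] cursor@9
After 6 (insert_after(16)): list=[80, 9, 16, 92, 70, 6, 8] cursor@9
After 7 (prev): list=[80, 9, 16, 92, 70, 6, 8] cursor@80

Answer: 80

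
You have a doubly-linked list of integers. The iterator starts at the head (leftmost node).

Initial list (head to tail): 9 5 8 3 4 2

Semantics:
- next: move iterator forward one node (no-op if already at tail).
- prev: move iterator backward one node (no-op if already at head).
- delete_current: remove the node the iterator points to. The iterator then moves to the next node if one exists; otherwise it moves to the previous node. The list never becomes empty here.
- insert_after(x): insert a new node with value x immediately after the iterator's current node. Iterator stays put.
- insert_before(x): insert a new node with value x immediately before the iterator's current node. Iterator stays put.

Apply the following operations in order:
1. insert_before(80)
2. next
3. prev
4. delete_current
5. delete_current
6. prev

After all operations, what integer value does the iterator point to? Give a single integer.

After 1 (insert_before(80)): list=[80, 9, 5, 8, 3, 4, 2] cursor@9
After 2 (next): list=[80, 9, 5, 8, 3, 4, 2] cursor@5
After 3 (prev): list=[80, 9, 5, 8, 3, 4, 2] cursor@9
After 4 (delete_current): list=[80, 5, 8, 3, 4, 2] cursor@5
After 5 (delete_current): list=[80, 8, 3, 4, 2] cursor@8
After 6 (prev): list=[80, 8, 3, 4, 2] cursor@80

Answer: 80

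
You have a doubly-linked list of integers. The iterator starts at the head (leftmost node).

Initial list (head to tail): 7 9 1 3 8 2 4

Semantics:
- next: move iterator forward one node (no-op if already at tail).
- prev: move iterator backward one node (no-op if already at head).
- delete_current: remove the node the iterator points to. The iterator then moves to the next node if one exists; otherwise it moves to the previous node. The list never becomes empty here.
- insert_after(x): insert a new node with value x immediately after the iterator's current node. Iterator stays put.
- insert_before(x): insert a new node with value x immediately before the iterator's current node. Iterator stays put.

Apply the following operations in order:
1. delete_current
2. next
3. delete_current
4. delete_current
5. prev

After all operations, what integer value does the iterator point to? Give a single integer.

After 1 (delete_current): list=[9, 1, 3, 8, 2, 4] cursor@9
After 2 (next): list=[9, 1, 3, 8, 2, 4] cursor@1
After 3 (delete_current): list=[9, 3, 8, 2, 4] cursor@3
After 4 (delete_current): list=[9, 8, 2, 4] cursor@8
After 5 (prev): list=[9, 8, 2, 4] cursor@9

Answer: 9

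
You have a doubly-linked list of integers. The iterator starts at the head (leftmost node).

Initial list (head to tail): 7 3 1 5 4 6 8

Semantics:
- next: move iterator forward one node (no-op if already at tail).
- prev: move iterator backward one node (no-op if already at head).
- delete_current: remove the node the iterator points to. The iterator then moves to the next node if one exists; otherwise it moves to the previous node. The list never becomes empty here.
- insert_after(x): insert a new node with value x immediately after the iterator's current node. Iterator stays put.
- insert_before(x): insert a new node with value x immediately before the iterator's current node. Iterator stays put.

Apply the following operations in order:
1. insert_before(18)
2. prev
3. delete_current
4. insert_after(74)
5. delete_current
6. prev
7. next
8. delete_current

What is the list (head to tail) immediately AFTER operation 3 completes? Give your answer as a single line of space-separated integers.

After 1 (insert_before(18)): list=[18, 7, 3, 1, 5, 4, 6, 8] cursor@7
After 2 (prev): list=[18, 7, 3, 1, 5, 4, 6, 8] cursor@18
After 3 (delete_current): list=[7, 3, 1, 5, 4, 6, 8] cursor@7

Answer: 7 3 1 5 4 6 8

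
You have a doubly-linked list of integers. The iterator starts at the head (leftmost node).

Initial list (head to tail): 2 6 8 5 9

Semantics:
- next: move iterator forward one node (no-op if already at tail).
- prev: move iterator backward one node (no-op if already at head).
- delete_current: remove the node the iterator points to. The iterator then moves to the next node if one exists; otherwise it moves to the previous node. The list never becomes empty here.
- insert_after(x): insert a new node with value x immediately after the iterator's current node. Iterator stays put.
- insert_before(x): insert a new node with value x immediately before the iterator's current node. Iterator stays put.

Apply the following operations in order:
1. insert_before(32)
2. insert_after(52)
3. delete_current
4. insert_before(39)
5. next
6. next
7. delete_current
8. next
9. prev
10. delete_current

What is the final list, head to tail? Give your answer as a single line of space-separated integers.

After 1 (insert_before(32)): list=[32, 2, 6, 8, 5, 9] cursor@2
After 2 (insert_after(52)): list=[32, 2, 52, 6, 8, 5, 9] cursor@2
After 3 (delete_current): list=[32, 52, 6, 8, 5, 9] cursor@52
After 4 (insert_before(39)): list=[32, 39, 52, 6, 8, 5, 9] cursor@52
After 5 (next): list=[32, 39, 52, 6, 8, 5, 9] cursor@6
After 6 (next): list=[32, 39, 52, 6, 8, 5, 9] cursor@8
After 7 (delete_current): list=[32, 39, 52, 6, 5, 9] cursor@5
After 8 (next): list=[32, 39, 52, 6, 5, 9] cursor@9
After 9 (prev): list=[32, 39, 52, 6, 5, 9] cursor@5
After 10 (delete_current): list=[32, 39, 52, 6, 9] cursor@9

Answer: 32 39 52 6 9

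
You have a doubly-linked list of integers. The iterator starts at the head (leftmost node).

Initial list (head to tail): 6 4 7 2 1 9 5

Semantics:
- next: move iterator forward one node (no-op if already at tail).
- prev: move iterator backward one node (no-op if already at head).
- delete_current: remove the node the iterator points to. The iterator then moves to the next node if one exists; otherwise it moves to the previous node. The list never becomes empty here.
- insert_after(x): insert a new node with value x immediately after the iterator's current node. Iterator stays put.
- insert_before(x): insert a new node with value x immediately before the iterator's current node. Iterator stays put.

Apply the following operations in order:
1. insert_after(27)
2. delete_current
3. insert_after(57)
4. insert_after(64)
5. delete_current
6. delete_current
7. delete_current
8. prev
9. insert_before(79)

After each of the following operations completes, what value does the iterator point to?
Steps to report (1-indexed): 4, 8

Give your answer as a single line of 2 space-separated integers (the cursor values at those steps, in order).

After 1 (insert_after(27)): list=[6, 27, 4, 7, 2, 1, 9, 5] cursor@6
After 2 (delete_current): list=[27, 4, 7, 2, 1, 9, 5] cursor@27
After 3 (insert_after(57)): list=[27, 57, 4, 7, 2, 1, 9, 5] cursor@27
After 4 (insert_after(64)): list=[27, 64, 57, 4, 7, 2, 1, 9, 5] cursor@27
After 5 (delete_current): list=[64, 57, 4, 7, 2, 1, 9, 5] cursor@64
After 6 (delete_current): list=[57, 4, 7, 2, 1, 9, 5] cursor@57
After 7 (delete_current): list=[4, 7, 2, 1, 9, 5] cursor@4
After 8 (prev): list=[4, 7, 2, 1, 9, 5] cursor@4
After 9 (insert_before(79)): list=[79, 4, 7, 2, 1, 9, 5] cursor@4

Answer: 27 4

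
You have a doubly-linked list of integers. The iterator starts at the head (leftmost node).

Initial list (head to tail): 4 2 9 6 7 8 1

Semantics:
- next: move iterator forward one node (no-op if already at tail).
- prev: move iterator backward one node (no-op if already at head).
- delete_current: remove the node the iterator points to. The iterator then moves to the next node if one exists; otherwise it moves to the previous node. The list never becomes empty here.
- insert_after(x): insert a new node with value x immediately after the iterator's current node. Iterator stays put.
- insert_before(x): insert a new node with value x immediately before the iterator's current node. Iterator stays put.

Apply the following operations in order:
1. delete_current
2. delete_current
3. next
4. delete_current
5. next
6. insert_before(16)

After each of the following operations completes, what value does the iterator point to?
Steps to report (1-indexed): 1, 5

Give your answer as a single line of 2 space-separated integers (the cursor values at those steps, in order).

After 1 (delete_current): list=[2, 9, 6, 7, 8, 1] cursor@2
After 2 (delete_current): list=[9, 6, 7, 8, 1] cursor@9
After 3 (next): list=[9, 6, 7, 8, 1] cursor@6
After 4 (delete_current): list=[9, 7, 8, 1] cursor@7
After 5 (next): list=[9, 7, 8, 1] cursor@8
After 6 (insert_before(16)): list=[9, 7, 16, 8, 1] cursor@8

Answer: 2 8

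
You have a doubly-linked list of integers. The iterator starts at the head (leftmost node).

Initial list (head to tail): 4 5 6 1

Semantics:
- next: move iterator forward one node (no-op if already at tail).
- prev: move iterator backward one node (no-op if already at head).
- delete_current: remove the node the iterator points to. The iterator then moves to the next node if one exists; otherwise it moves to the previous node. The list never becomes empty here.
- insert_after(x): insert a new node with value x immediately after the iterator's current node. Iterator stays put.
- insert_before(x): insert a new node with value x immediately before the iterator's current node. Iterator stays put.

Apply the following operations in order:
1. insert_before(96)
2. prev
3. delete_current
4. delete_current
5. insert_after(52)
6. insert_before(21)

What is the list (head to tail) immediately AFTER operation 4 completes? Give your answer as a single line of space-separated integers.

After 1 (insert_before(96)): list=[96, 4, 5, 6, 1] cursor@4
After 2 (prev): list=[96, 4, 5, 6, 1] cursor@96
After 3 (delete_current): list=[4, 5, 6, 1] cursor@4
After 4 (delete_current): list=[5, 6, 1] cursor@5

Answer: 5 6 1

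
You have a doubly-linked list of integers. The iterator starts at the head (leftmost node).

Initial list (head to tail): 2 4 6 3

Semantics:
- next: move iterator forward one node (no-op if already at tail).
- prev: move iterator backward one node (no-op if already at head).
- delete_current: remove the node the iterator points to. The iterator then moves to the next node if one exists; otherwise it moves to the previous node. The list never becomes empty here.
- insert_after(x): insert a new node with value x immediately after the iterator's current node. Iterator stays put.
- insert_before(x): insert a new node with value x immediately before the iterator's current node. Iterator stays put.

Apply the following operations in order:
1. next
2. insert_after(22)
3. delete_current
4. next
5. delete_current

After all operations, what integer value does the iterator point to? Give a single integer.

After 1 (next): list=[2, 4, 6, 3] cursor@4
After 2 (insert_after(22)): list=[2, 4, 22, 6, 3] cursor@4
After 3 (delete_current): list=[2, 22, 6, 3] cursor@22
After 4 (next): list=[2, 22, 6, 3] cursor@6
After 5 (delete_current): list=[2, 22, 3] cursor@3

Answer: 3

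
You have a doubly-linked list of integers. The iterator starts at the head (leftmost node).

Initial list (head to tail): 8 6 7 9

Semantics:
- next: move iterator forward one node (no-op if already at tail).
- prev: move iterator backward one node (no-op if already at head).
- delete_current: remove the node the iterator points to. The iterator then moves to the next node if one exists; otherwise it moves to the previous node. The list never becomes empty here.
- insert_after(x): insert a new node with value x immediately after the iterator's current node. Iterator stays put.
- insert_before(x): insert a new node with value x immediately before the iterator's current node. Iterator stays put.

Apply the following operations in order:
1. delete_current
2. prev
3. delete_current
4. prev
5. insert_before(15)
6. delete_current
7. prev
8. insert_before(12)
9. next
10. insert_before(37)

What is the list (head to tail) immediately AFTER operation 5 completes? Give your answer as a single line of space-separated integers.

Answer: 15 7 9

Derivation:
After 1 (delete_current): list=[6, 7, 9] cursor@6
After 2 (prev): list=[6, 7, 9] cursor@6
After 3 (delete_current): list=[7, 9] cursor@7
After 4 (prev): list=[7, 9] cursor@7
After 5 (insert_before(15)): list=[15, 7, 9] cursor@7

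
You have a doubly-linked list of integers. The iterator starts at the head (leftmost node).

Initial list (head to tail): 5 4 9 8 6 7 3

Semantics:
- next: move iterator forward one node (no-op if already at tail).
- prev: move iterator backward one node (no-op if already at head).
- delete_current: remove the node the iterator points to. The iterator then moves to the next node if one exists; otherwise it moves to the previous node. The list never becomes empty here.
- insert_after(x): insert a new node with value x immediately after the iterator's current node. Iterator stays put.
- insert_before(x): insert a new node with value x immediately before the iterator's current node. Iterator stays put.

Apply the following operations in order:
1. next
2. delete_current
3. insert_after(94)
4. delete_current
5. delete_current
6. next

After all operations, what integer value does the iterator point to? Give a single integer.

Answer: 6

Derivation:
After 1 (next): list=[5, 4, 9, 8, 6, 7, 3] cursor@4
After 2 (delete_current): list=[5, 9, 8, 6, 7, 3] cursor@9
After 3 (insert_after(94)): list=[5, 9, 94, 8, 6, 7, 3] cursor@9
After 4 (delete_current): list=[5, 94, 8, 6, 7, 3] cursor@94
After 5 (delete_current): list=[5, 8, 6, 7, 3] cursor@8
After 6 (next): list=[5, 8, 6, 7, 3] cursor@6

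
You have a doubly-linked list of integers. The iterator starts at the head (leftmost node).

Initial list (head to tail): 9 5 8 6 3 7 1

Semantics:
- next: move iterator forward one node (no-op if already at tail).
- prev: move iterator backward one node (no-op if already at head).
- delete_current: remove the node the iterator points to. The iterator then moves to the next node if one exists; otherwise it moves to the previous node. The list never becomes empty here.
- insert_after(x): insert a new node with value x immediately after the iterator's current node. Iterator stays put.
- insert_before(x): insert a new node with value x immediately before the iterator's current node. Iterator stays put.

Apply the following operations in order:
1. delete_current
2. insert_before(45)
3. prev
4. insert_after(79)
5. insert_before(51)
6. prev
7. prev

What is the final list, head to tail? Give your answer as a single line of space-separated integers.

After 1 (delete_current): list=[5, 8, 6, 3, 7, 1] cursor@5
After 2 (insert_before(45)): list=[45, 5, 8, 6, 3, 7, 1] cursor@5
After 3 (prev): list=[45, 5, 8, 6, 3, 7, 1] cursor@45
After 4 (insert_after(79)): list=[45, 79, 5, 8, 6, 3, 7, 1] cursor@45
After 5 (insert_before(51)): list=[51, 45, 79, 5, 8, 6, 3, 7, 1] cursor@45
After 6 (prev): list=[51, 45, 79, 5, 8, 6, 3, 7, 1] cursor@51
After 7 (prev): list=[51, 45, 79, 5, 8, 6, 3, 7, 1] cursor@51

Answer: 51 45 79 5 8 6 3 7 1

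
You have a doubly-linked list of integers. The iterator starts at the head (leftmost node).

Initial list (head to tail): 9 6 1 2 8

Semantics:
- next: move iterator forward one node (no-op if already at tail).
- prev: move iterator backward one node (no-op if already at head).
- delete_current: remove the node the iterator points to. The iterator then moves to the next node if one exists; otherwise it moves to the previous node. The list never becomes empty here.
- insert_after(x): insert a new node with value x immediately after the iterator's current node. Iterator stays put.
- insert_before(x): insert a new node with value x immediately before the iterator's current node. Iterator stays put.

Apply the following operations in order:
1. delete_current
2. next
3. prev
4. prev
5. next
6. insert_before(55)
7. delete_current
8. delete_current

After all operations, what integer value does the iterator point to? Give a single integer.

Answer: 8

Derivation:
After 1 (delete_current): list=[6, 1, 2, 8] cursor@6
After 2 (next): list=[6, 1, 2, 8] cursor@1
After 3 (prev): list=[6, 1, 2, 8] cursor@6
After 4 (prev): list=[6, 1, 2, 8] cursor@6
After 5 (next): list=[6, 1, 2, 8] cursor@1
After 6 (insert_before(55)): list=[6, 55, 1, 2, 8] cursor@1
After 7 (delete_current): list=[6, 55, 2, 8] cursor@2
After 8 (delete_current): list=[6, 55, 8] cursor@8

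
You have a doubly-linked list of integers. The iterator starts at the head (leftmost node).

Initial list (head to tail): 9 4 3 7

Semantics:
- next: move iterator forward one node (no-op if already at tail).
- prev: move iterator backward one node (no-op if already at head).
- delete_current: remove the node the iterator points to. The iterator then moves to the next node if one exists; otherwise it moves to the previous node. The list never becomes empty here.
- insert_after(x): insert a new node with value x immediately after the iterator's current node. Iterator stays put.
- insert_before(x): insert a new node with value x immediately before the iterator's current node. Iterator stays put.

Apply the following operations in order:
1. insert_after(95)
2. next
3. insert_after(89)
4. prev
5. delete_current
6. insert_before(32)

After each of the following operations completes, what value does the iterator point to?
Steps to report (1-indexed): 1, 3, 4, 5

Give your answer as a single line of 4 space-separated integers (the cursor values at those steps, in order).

After 1 (insert_after(95)): list=[9, 95, 4, 3, 7] cursor@9
After 2 (next): list=[9, 95, 4, 3, 7] cursor@95
After 3 (insert_after(89)): list=[9, 95, 89, 4, 3, 7] cursor@95
After 4 (prev): list=[9, 95, 89, 4, 3, 7] cursor@9
After 5 (delete_current): list=[95, 89, 4, 3, 7] cursor@95
After 6 (insert_before(32)): list=[32, 95, 89, 4, 3, 7] cursor@95

Answer: 9 95 9 95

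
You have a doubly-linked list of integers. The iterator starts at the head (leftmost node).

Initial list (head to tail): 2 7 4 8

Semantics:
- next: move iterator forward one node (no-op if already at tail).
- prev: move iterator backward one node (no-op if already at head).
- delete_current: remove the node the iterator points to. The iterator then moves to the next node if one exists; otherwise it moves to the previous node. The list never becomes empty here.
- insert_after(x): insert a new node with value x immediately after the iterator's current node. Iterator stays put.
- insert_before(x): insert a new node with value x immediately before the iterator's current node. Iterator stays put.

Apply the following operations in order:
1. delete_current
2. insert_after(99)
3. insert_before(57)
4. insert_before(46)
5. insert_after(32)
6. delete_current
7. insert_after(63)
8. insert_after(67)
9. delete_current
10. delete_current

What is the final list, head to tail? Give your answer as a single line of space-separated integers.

Answer: 57 46 63 99 4 8

Derivation:
After 1 (delete_current): list=[7, 4, 8] cursor@7
After 2 (insert_after(99)): list=[7, 99, 4, 8] cursor@7
After 3 (insert_before(57)): list=[57, 7, 99, 4, 8] cursor@7
After 4 (insert_before(46)): list=[57, 46, 7, 99, 4, 8] cursor@7
After 5 (insert_after(32)): list=[57, 46, 7, 32, 99, 4, 8] cursor@7
After 6 (delete_current): list=[57, 46, 32, 99, 4, 8] cursor@32
After 7 (insert_after(63)): list=[57, 46, 32, 63, 99, 4, 8] cursor@32
After 8 (insert_after(67)): list=[57, 46, 32, 67, 63, 99, 4, 8] cursor@32
After 9 (delete_current): list=[57, 46, 67, 63, 99, 4, 8] cursor@67
After 10 (delete_current): list=[57, 46, 63, 99, 4, 8] cursor@63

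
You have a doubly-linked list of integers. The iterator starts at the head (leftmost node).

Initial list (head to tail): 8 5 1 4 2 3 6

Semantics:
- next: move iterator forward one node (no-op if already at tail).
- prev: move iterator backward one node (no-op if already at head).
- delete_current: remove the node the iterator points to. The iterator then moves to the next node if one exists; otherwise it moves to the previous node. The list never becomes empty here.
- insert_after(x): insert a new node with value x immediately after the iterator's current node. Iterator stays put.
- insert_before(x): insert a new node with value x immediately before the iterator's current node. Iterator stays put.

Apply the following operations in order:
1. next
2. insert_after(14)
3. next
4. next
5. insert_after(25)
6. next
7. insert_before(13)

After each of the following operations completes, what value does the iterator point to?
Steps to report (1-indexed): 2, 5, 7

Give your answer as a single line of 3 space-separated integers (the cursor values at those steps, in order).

After 1 (next): list=[8, 5, 1, 4, 2, 3, 6] cursor@5
After 2 (insert_after(14)): list=[8, 5, 14, 1, 4, 2, 3, 6] cursor@5
After 3 (next): list=[8, 5, 14, 1, 4, 2, 3, 6] cursor@14
After 4 (next): list=[8, 5, 14, 1, 4, 2, 3, 6] cursor@1
After 5 (insert_after(25)): list=[8, 5, 14, 1, 25, 4, 2, 3, 6] cursor@1
After 6 (next): list=[8, 5, 14, 1, 25, 4, 2, 3, 6] cursor@25
After 7 (insert_before(13)): list=[8, 5, 14, 1, 13, 25, 4, 2, 3, 6] cursor@25

Answer: 5 1 25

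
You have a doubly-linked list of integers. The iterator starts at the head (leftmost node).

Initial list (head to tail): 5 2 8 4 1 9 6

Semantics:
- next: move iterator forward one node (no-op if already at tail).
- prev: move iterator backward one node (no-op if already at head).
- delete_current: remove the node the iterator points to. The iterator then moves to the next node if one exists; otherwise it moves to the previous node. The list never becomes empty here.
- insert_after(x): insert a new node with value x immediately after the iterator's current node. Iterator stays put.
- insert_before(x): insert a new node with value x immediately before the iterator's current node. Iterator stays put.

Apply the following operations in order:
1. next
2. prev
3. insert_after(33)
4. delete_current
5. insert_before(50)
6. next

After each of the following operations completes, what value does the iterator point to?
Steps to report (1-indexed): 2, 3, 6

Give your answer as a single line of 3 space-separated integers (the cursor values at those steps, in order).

After 1 (next): list=[5, 2, 8, 4, 1, 9, 6] cursor@2
After 2 (prev): list=[5, 2, 8, 4, 1, 9, 6] cursor@5
After 3 (insert_after(33)): list=[5, 33, 2, 8, 4, 1, 9, 6] cursor@5
After 4 (delete_current): list=[33, 2, 8, 4, 1, 9, 6] cursor@33
After 5 (insert_before(50)): list=[50, 33, 2, 8, 4, 1, 9, 6] cursor@33
After 6 (next): list=[50, 33, 2, 8, 4, 1, 9, 6] cursor@2

Answer: 5 5 2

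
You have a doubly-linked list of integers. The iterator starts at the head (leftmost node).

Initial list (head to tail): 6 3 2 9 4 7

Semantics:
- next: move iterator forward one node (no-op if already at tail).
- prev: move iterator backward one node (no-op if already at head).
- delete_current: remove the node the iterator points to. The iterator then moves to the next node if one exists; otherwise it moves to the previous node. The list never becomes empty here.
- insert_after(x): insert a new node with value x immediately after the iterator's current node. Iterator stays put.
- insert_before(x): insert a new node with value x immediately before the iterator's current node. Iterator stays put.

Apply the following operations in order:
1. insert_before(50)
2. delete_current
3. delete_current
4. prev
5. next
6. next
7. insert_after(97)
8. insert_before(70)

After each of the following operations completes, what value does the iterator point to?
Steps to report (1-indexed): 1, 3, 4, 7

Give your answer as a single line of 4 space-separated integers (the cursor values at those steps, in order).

After 1 (insert_before(50)): list=[50, 6, 3, 2, 9, 4, 7] cursor@6
After 2 (delete_current): list=[50, 3, 2, 9, 4, 7] cursor@3
After 3 (delete_current): list=[50, 2, 9, 4, 7] cursor@2
After 4 (prev): list=[50, 2, 9, 4, 7] cursor@50
After 5 (next): list=[50, 2, 9, 4, 7] cursor@2
After 6 (next): list=[50, 2, 9, 4, 7] cursor@9
After 7 (insert_after(97)): list=[50, 2, 9, 97, 4, 7] cursor@9
After 8 (insert_before(70)): list=[50, 2, 70, 9, 97, 4, 7] cursor@9

Answer: 6 2 50 9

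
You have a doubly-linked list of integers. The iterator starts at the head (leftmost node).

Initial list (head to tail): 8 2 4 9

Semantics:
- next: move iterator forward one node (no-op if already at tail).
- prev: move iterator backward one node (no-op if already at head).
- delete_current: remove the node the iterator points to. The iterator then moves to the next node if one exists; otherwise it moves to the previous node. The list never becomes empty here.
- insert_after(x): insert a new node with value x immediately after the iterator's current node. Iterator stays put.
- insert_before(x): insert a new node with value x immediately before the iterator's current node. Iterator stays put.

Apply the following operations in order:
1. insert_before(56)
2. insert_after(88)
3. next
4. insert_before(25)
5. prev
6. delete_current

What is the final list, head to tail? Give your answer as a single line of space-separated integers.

Answer: 56 8 88 2 4 9

Derivation:
After 1 (insert_before(56)): list=[56, 8, 2, 4, 9] cursor@8
After 2 (insert_after(88)): list=[56, 8, 88, 2, 4, 9] cursor@8
After 3 (next): list=[56, 8, 88, 2, 4, 9] cursor@88
After 4 (insert_before(25)): list=[56, 8, 25, 88, 2, 4, 9] cursor@88
After 5 (prev): list=[56, 8, 25, 88, 2, 4, 9] cursor@25
After 6 (delete_current): list=[56, 8, 88, 2, 4, 9] cursor@88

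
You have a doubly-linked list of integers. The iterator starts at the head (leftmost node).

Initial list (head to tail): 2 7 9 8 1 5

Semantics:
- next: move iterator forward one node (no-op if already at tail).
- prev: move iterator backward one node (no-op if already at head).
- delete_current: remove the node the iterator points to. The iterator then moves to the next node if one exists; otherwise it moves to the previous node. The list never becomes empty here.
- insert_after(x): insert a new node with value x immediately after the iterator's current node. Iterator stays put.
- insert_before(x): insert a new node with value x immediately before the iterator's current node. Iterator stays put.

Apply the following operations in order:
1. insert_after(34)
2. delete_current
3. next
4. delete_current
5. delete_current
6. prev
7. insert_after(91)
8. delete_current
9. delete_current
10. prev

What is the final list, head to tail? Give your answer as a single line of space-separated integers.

Answer: 8 1 5

Derivation:
After 1 (insert_after(34)): list=[2, 34, 7, 9, 8, 1, 5] cursor@2
After 2 (delete_current): list=[34, 7, 9, 8, 1, 5] cursor@34
After 3 (next): list=[34, 7, 9, 8, 1, 5] cursor@7
After 4 (delete_current): list=[34, 9, 8, 1, 5] cursor@9
After 5 (delete_current): list=[34, 8, 1, 5] cursor@8
After 6 (prev): list=[34, 8, 1, 5] cursor@34
After 7 (insert_after(91)): list=[34, 91, 8, 1, 5] cursor@34
After 8 (delete_current): list=[91, 8, 1, 5] cursor@91
After 9 (delete_current): list=[8, 1, 5] cursor@8
After 10 (prev): list=[8, 1, 5] cursor@8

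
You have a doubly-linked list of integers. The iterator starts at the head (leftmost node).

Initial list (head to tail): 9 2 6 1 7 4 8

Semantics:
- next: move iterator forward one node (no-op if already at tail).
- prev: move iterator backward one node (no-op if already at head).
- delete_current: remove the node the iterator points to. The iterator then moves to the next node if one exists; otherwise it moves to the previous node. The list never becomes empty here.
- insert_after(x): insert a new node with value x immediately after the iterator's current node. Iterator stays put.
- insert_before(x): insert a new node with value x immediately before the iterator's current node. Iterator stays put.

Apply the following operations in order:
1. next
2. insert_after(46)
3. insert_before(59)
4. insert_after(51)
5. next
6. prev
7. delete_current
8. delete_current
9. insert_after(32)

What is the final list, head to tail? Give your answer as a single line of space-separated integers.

Answer: 9 59 46 32 6 1 7 4 8

Derivation:
After 1 (next): list=[9, 2, 6, 1, 7, 4, 8] cursor@2
After 2 (insert_after(46)): list=[9, 2, 46, 6, 1, 7, 4, 8] cursor@2
After 3 (insert_before(59)): list=[9, 59, 2, 46, 6, 1, 7, 4, 8] cursor@2
After 4 (insert_after(51)): list=[9, 59, 2, 51, 46, 6, 1, 7, 4, 8] cursor@2
After 5 (next): list=[9, 59, 2, 51, 46, 6, 1, 7, 4, 8] cursor@51
After 6 (prev): list=[9, 59, 2, 51, 46, 6, 1, 7, 4, 8] cursor@2
After 7 (delete_current): list=[9, 59, 51, 46, 6, 1, 7, 4, 8] cursor@51
After 8 (delete_current): list=[9, 59, 46, 6, 1, 7, 4, 8] cursor@46
After 9 (insert_after(32)): list=[9, 59, 46, 32, 6, 1, 7, 4, 8] cursor@46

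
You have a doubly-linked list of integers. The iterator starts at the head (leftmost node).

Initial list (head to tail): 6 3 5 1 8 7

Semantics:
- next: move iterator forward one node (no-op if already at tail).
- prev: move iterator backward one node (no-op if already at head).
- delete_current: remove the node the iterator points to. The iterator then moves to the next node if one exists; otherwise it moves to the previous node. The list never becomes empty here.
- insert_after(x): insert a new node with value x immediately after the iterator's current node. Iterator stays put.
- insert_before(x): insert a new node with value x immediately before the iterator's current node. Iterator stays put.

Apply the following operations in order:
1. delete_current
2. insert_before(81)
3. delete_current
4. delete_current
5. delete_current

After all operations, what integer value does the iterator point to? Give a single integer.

Answer: 8

Derivation:
After 1 (delete_current): list=[3, 5, 1, 8, 7] cursor@3
After 2 (insert_before(81)): list=[81, 3, 5, 1, 8, 7] cursor@3
After 3 (delete_current): list=[81, 5, 1, 8, 7] cursor@5
After 4 (delete_current): list=[81, 1, 8, 7] cursor@1
After 5 (delete_current): list=[81, 8, 7] cursor@8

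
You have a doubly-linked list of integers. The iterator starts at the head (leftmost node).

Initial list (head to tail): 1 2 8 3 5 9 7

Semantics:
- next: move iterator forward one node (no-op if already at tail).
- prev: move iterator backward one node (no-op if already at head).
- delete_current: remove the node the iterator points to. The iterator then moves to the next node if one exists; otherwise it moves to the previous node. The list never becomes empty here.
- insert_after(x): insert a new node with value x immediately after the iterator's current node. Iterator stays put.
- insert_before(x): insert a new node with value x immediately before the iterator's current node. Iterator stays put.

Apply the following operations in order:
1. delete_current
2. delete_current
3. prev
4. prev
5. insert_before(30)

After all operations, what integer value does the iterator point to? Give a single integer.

Answer: 8

Derivation:
After 1 (delete_current): list=[2, 8, 3, 5, 9, 7] cursor@2
After 2 (delete_current): list=[8, 3, 5, 9, 7] cursor@8
After 3 (prev): list=[8, 3, 5, 9, 7] cursor@8
After 4 (prev): list=[8, 3, 5, 9, 7] cursor@8
After 5 (insert_before(30)): list=[30, 8, 3, 5, 9, 7] cursor@8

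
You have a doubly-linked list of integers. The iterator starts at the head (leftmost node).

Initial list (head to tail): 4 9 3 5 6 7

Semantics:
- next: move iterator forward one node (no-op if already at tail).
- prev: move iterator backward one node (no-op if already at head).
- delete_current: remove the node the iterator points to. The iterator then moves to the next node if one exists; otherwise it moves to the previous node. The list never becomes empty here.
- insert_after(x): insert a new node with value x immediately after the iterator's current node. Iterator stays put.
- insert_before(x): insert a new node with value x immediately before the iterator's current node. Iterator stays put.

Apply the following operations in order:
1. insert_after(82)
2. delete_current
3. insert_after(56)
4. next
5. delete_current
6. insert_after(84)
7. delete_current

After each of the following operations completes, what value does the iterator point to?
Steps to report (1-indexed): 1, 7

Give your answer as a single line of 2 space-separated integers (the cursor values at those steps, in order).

After 1 (insert_after(82)): list=[4, 82, 9, 3, 5, 6, 7] cursor@4
After 2 (delete_current): list=[82, 9, 3, 5, 6, 7] cursor@82
After 3 (insert_after(56)): list=[82, 56, 9, 3, 5, 6, 7] cursor@82
After 4 (next): list=[82, 56, 9, 3, 5, 6, 7] cursor@56
After 5 (delete_current): list=[82, 9, 3, 5, 6, 7] cursor@9
After 6 (insert_after(84)): list=[82, 9, 84, 3, 5, 6, 7] cursor@9
After 7 (delete_current): list=[82, 84, 3, 5, 6, 7] cursor@84

Answer: 4 84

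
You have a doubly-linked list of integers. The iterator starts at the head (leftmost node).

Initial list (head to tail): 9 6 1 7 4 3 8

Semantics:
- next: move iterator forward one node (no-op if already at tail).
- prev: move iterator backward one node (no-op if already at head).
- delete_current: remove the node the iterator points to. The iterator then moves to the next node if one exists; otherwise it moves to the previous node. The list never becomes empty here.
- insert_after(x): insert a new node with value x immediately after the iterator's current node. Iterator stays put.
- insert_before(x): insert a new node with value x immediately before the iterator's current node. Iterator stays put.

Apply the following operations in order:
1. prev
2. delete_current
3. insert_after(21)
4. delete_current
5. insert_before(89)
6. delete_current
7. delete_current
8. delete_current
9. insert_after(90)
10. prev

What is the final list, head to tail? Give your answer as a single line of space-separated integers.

Answer: 89 4 90 3 8

Derivation:
After 1 (prev): list=[9, 6, 1, 7, 4, 3, 8] cursor@9
After 2 (delete_current): list=[6, 1, 7, 4, 3, 8] cursor@6
After 3 (insert_after(21)): list=[6, 21, 1, 7, 4, 3, 8] cursor@6
After 4 (delete_current): list=[21, 1, 7, 4, 3, 8] cursor@21
After 5 (insert_before(89)): list=[89, 21, 1, 7, 4, 3, 8] cursor@21
After 6 (delete_current): list=[89, 1, 7, 4, 3, 8] cursor@1
After 7 (delete_current): list=[89, 7, 4, 3, 8] cursor@7
After 8 (delete_current): list=[89, 4, 3, 8] cursor@4
After 9 (insert_after(90)): list=[89, 4, 90, 3, 8] cursor@4
After 10 (prev): list=[89, 4, 90, 3, 8] cursor@89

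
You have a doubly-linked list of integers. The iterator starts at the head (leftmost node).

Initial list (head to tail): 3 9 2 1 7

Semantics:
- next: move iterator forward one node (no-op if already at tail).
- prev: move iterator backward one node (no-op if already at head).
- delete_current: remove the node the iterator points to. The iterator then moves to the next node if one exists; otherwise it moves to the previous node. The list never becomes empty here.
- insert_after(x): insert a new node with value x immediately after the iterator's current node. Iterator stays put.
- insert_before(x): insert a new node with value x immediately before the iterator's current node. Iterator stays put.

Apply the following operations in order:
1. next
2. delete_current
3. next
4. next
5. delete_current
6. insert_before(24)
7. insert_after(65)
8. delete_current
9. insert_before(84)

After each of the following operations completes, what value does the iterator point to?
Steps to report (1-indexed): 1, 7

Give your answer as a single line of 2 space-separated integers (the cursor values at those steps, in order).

Answer: 9 1

Derivation:
After 1 (next): list=[3, 9, 2, 1, 7] cursor@9
After 2 (delete_current): list=[3, 2, 1, 7] cursor@2
After 3 (next): list=[3, 2, 1, 7] cursor@1
After 4 (next): list=[3, 2, 1, 7] cursor@7
After 5 (delete_current): list=[3, 2, 1] cursor@1
After 6 (insert_before(24)): list=[3, 2, 24, 1] cursor@1
After 7 (insert_after(65)): list=[3, 2, 24, 1, 65] cursor@1
After 8 (delete_current): list=[3, 2, 24, 65] cursor@65
After 9 (insert_before(84)): list=[3, 2, 24, 84, 65] cursor@65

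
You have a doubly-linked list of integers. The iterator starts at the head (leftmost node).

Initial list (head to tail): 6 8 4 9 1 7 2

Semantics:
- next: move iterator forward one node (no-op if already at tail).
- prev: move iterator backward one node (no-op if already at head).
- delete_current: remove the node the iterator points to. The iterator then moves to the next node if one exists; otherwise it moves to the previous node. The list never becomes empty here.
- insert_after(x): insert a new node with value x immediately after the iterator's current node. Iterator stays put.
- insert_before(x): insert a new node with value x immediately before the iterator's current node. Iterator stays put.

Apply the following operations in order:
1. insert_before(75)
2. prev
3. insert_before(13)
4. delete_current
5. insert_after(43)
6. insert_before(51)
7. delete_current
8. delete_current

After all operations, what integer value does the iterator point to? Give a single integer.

After 1 (insert_before(75)): list=[75, 6, 8, 4, 9, 1, 7, 2] cursor@6
After 2 (prev): list=[75, 6, 8, 4, 9, 1, 7, 2] cursor@75
After 3 (insert_before(13)): list=[13, 75, 6, 8, 4, 9, 1, 7, 2] cursor@75
After 4 (delete_current): list=[13, 6, 8, 4, 9, 1, 7, 2] cursor@6
After 5 (insert_after(43)): list=[13, 6, 43, 8, 4, 9, 1, 7, 2] cursor@6
After 6 (insert_before(51)): list=[13, 51, 6, 43, 8, 4, 9, 1, 7, 2] cursor@6
After 7 (delete_current): list=[13, 51, 43, 8, 4, 9, 1, 7, 2] cursor@43
After 8 (delete_current): list=[13, 51, 8, 4, 9, 1, 7, 2] cursor@8

Answer: 8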